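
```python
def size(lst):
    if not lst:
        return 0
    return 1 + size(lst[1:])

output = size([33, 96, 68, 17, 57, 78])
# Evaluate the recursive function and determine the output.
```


size([33, 96, 68, 17, 57, 78])
= 1 + size([96, 68, 17, 57, 78])
= 1 + 1 + size([68, 17, 57, 78])
= 1 + 1 + 1 + size([17, 57, 78])
= 1 + 1 + 1 + 1 + size([57, 78])
= 1 + 1 + 1 + 1 + 1 + size([78])
= 1 + 1 + 1 + 1 + 1 + 1 + size([])
= 1 + 1 + 1 + 1 + 1 + 1 + 0
= 6


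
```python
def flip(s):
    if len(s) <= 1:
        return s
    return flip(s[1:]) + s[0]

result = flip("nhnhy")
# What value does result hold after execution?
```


flip("nhnhy")
= flip("hnhy") + "n"
= flip("nhy") + "h" + "n"
= flip("hy") + "n" + "h" + "n"
= flip("y") + "h" + "n" + "h" + "n"
= "y" + "h" + "n" + "h" + "n"
= "yhnhn"


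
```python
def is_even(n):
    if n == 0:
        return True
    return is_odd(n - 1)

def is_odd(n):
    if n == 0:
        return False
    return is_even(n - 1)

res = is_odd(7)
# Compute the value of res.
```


is_odd(7)
= is_even(6)
= is_odd(5)
= is_even(4)
= is_odd(3)
= is_even(2)
= is_odd(1)
= is_even(0)
n == 0: return True
= True


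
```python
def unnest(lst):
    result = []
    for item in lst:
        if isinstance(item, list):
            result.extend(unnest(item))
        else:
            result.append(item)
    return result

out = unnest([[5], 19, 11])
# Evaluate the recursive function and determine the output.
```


unnest([[5], 19, 11])
Processing each element:
  [5] is a list -> unnest recursively -> [5]
  19 is not a list -> append 19
  11 is not a list -> append 11
= [5, 19, 11]


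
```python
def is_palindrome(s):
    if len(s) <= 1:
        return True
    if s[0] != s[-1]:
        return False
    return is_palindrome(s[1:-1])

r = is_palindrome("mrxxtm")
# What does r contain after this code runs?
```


is_palindrome("mrxxtm")
"mrxxtm": s[0]='m' == s[-1]='m' -> is_palindrome("rxxt")
"rxxt": s[0]='r' != s[-1]='t' -> False
= False


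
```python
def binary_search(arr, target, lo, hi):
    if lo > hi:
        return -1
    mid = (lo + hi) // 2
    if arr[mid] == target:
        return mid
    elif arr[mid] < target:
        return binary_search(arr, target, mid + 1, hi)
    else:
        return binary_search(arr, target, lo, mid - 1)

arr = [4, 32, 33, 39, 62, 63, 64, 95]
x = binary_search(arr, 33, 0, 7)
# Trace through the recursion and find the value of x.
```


binary_search(arr, 33, 0, 7)
lo=0, hi=7, mid=3, arr[mid]=39
39 > 33, search left half
lo=0, hi=2, mid=1, arr[mid]=32
32 < 33, search right half
lo=2, hi=2, mid=2, arr[mid]=33
arr[2] == 33, found at index 2
= 2


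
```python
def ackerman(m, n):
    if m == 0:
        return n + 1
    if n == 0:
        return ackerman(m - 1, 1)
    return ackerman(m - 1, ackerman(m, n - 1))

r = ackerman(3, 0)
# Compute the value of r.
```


ackerman(3, 0)
n == 0: return ackerman(2, 1)
= ackerman(2, 1) = 5
= 5


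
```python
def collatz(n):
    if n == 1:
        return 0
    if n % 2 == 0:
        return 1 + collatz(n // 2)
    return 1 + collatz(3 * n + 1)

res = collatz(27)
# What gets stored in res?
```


collatz(27)
27 is odd -> 3*27+1 = 82 -> collatz(82)
82 is even -> collatz(41)
41 is odd -> 3*41+1 = 124 -> collatz(124)
124 is even -> collatz(62)
62 is even -> collatz(31)
31 is odd -> 3*31+1 = 94 -> collatz(94)
94 is even -> collatz(47)
47 is odd -> 3*47+1 = 142 -> collatz(142)
142 is even -> collatz(71)
71 is odd -> 3*71+1 = 214 -> collatz(214)
214 is even -> collatz(107)
107 is odd -> 3*107+1 = 322 -> collatz(322)
322 is even -> collatz(161)
161 is odd -> 3*161+1 = 484 -> collatz(484)
484 is even -> collatz(242)
242 is even -> collatz(121)
121 is odd -> 3*121+1 = 364 -> collatz(364)
364 is even -> collatz(182)
182 is even -> collatz(91)
91 is odd -> 3*91+1 = 274 -> collatz(274)
274 is even -> collatz(137)
137 is odd -> 3*137+1 = 412 -> collatz(412)
412 is even -> collatz(206)
206 is even -> collatz(103)
103 is odd -> 3*103+1 = 310 -> collatz(310)
310 is even -> collatz(155)
155 is odd -> 3*155+1 = 466 -> collatz(466)
466 is even -> collatz(233)
233 is odd -> 3*233+1 = 700 -> collatz(700)
700 is even -> collatz(350)
350 is even -> collatz(175)
175 is odd -> 3*175+1 = 526 -> collatz(526)
526 is even -> collatz(263)
263 is odd -> 3*263+1 = 790 -> collatz(790)
790 is even -> collatz(395)
395 is odd -> 3*395+1 = 1186 -> collatz(1186)
1186 is even -> collatz(593)
593 is odd -> 3*593+1 = 1780 -> collatz(1780)
1780 is even -> collatz(890)
890 is even -> collatz(445)
445 is odd -> 3*445+1 = 1336 -> collatz(1336)
1336 is even -> collatz(668)
668 is even -> collatz(334)
334 is even -> collatz(167)
167 is odd -> 3*167+1 = 502 -> collatz(502)
502 is even -> collatz(251)
251 is odd -> 3*251+1 = 754 -> collatz(754)
754 is even -> collatz(377)
377 is odd -> 3*377+1 = 1132 -> collatz(1132)
1132 is even -> collatz(566)
566 is even -> collatz(283)
283 is odd -> 3*283+1 = 850 -> collatz(850)
850 is even -> collatz(425)
425 is odd -> 3*425+1 = 1276 -> collatz(1276)
1276 is even -> collatz(638)
638 is even -> collatz(319)
319 is odd -> 3*319+1 = 958 -> collatz(958)
958 is even -> collatz(479)
479 is odd -> 3*479+1 = 1438 -> collatz(1438)
1438 is even -> collatz(719)
719 is odd -> 3*719+1 = 2158 -> collatz(2158)
2158 is even -> collatz(1079)
1079 is odd -> 3*1079+1 = 3238 -> collatz(3238)
3238 is even -> collatz(1619)
1619 is odd -> 3*1619+1 = 4858 -> collatz(4858)
4858 is even -> collatz(2429)
2429 is odd -> 3*2429+1 = 7288 -> collatz(7288)
7288 is even -> collatz(3644)
3644 is even -> collatz(1822)
1822 is even -> collatz(911)
911 is odd -> 3*911+1 = 2734 -> collatz(2734)
2734 is even -> collatz(1367)
1367 is odd -> 3*1367+1 = 4102 -> collatz(4102)
4102 is even -> collatz(2051)
2051 is odd -> 3*2051+1 = 6154 -> collatz(6154)
6154 is even -> collatz(3077)
3077 is odd -> 3*3077+1 = 9232 -> collatz(9232)
9232 is even -> collatz(4616)
4616 is even -> collatz(2308)
2308 is even -> collatz(1154)
1154 is even -> collatz(577)
577 is odd -> 3*577+1 = 1732 -> collatz(1732)
1732 is even -> collatz(866)
866 is even -> collatz(433)
433 is odd -> 3*433+1 = 1300 -> collatz(1300)
1300 is even -> collatz(650)
650 is even -> collatz(325)
325 is odd -> 3*325+1 = 976 -> collatz(976)
976 is even -> collatz(488)
488 is even -> collatz(244)
244 is even -> collatz(122)
122 is even -> collatz(61)
61 is odd -> 3*61+1 = 184 -> collatz(184)
184 is even -> collatz(92)
92 is even -> collatz(46)
46 is even -> collatz(23)
23 is odd -> 3*23+1 = 70 -> collatz(70)
70 is even -> collatz(35)
35 is odd -> 3*35+1 = 106 -> collatz(106)
106 is even -> collatz(53)
53 is odd -> 3*53+1 = 160 -> collatz(160)
160 is even -> collatz(80)
80 is even -> collatz(40)
40 is even -> collatz(20)
20 is even -> collatz(10)
10 is even -> collatz(5)
5 is odd -> 3*5+1 = 16 -> collatz(16)
16 is even -> collatz(8)
8 is even -> collatz(4)
4 is even -> collatz(2)
2 is even -> collatz(1)
Reached 1 after 111 steps
= 111


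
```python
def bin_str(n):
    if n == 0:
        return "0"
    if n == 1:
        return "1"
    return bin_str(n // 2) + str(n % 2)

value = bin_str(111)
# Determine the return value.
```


bin_str(111)
= bin_str(55) + "1"
= bin_str(27) + "1" + "1"
= bin_str(13) + "1" + "1" + "1"
= bin_str(6) + "1" + "1" + "1" + "1"
= bin_str(3) + "0" + "1" + "1" + "1" + "1"
= bin_str(1) + "1" + "0" + "1" + "1" + "1" + "1"
= "1" + "1" + "0" + "1" + "1" + "1" + "1"
= "1101111"


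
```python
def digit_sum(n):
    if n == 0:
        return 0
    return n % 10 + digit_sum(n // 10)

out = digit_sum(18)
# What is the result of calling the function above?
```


digit_sum(18)
= 8 + digit_sum(1)
= 8 + 1 + digit_sum(0)
= 8 + 1 + 0
= 9


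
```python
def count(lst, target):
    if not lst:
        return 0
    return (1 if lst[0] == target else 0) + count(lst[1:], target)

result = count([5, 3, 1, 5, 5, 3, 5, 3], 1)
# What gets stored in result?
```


count([5, 3, 1, 5, 5, 3, 5, 3], 1)
lst[0]=5 != 1: 0 + count([3, 1, 5, 5, 3, 5, 3], 1)
lst[0]=3 != 1: 0 + count([1, 5, 5, 3, 5, 3], 1)
lst[0]=1 == 1: 1 + count([5, 5, 3, 5, 3], 1)
lst[0]=5 != 1: 0 + count([5, 3, 5, 3], 1)
lst[0]=5 != 1: 0 + count([3, 5, 3], 1)
lst[0]=3 != 1: 0 + count([5, 3], 1)
lst[0]=5 != 1: 0 + count([3], 1)
lst[0]=3 != 1: 0 + count([], 1)
= 1


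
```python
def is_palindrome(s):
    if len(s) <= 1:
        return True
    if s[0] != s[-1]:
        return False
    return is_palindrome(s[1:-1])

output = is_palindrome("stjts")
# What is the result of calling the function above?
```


is_palindrome("stjts")
"stjts": s[0]='s' == s[-1]='s' -> is_palindrome("tjt")
"tjt": s[0]='t' == s[-1]='t' -> is_palindrome("j")
"j": len <= 1 -> True
= True


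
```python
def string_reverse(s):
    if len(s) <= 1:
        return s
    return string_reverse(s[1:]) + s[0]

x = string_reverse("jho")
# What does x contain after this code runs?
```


string_reverse("jho")
= string_reverse("ho") + "j"
= string_reverse("o") + "h" + "j"
= "o" + "h" + "j"
= "ohj"


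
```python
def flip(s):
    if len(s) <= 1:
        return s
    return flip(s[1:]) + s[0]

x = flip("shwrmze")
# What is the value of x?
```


flip("shwrmze")
= flip("hwrmze") + "s"
= flip("wrmze") + "h" + "s"
= flip("rmze") + "w" + "h" + "s"
= flip("mze") + "r" + "w" + "h" + "s"
= flip("ze") + "m" + "r" + "w" + "h" + "s"
= flip("e") + "z" + "m" + "r" + "w" + "h" + "s"
= "e" + "z" + "m" + "r" + "w" + "h" + "s"
= "ezmrwhs"


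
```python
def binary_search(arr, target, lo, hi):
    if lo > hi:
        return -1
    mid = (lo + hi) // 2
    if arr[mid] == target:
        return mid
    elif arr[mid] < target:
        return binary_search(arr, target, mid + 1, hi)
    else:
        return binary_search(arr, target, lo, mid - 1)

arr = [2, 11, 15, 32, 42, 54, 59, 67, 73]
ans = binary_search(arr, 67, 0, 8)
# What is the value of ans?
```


binary_search(arr, 67, 0, 8)
lo=0, hi=8, mid=4, arr[mid]=42
42 < 67, search right half
lo=5, hi=8, mid=6, arr[mid]=59
59 < 67, search right half
lo=7, hi=8, mid=7, arr[mid]=67
arr[7] == 67, found at index 7
= 7


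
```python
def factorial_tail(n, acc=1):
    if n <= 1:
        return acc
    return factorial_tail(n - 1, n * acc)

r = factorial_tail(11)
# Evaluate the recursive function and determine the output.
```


factorial_tail(11, 1)
= factorial_tail(10, 11 * 1) = factorial_tail(10, 11)
= factorial_tail(9, 10 * 11) = factorial_tail(9, 110)
= factorial_tail(8, 9 * 110) = factorial_tail(8, 990)
= factorial_tail(7, 8 * 990) = factorial_tail(7, 7920)
= factorial_tail(6, 7 * 7920) = factorial_tail(6, 55440)
= factorial_tail(5, 6 * 55440) = factorial_tail(5, 332640)
= factorial_tail(4, 5 * 332640) = factorial_tail(4, 1663200)
= factorial_tail(3, 4 * 1663200) = factorial_tail(3, 6652800)
= factorial_tail(2, 3 * 6652800) = factorial_tail(2, 19958400)
= factorial_tail(1, 2 * 19958400) = factorial_tail(1, 39916800)
n <= 1, return acc = 39916800


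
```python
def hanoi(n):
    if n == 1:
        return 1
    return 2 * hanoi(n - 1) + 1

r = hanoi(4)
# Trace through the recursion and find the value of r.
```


hanoi(4)
= 2 * hanoi(3) + 1
= 2 * (2 * hanoi(2) + 1) + 1
= 2 * (2 * (2 * hanoi(1) + 1) + 1) + 1
Now compute bottom-up:
hanoi(1) = 1
hanoi(2) = 2 * 1 + 1 = 3
hanoi(3) = 2 * 3 + 1 = 7
hanoi(4) = 2 * 7 + 1 = 15
= 15


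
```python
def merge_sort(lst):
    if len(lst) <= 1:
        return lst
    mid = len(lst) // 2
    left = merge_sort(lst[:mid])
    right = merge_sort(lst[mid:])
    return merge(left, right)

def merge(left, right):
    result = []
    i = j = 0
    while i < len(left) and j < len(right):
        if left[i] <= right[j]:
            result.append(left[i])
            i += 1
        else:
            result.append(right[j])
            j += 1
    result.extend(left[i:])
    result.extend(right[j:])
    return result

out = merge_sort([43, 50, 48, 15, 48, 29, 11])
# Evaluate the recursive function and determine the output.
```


merge_sort([43, 50, 48, 15, 48, 29, 11])
Split into [43, 50, 48] and [15, 48, 29, 11]
Left sorted: [43, 48, 50]
Right sorted: [11, 15, 29, 48]
Merge [43, 48, 50] and [11, 15, 29, 48]
= [11, 15, 29, 43, 48, 48, 50]


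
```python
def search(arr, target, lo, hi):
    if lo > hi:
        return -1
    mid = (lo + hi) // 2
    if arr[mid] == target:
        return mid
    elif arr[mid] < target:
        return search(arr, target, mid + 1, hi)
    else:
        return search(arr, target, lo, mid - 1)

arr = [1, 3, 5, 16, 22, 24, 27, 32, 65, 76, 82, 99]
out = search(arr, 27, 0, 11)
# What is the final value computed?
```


search(arr, 27, 0, 11)
lo=0, hi=11, mid=5, arr[mid]=24
24 < 27, search right half
lo=6, hi=11, mid=8, arr[mid]=65
65 > 27, search left half
lo=6, hi=7, mid=6, arr[mid]=27
arr[6] == 27, found at index 6
= 6


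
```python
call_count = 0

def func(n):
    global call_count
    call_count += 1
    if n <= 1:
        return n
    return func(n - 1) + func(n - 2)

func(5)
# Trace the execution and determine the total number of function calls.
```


func(5) calls func(4) and func(3); each non-base call branches into two more.
Let C(k) = total number of calls made by func(k), including the call to func(k) itself.
Base cases: C(0) = 1, C(1) = 1
Recurrence: C(k) = 1 + C(k-1) + C(k-2)
  C(2) = 1 + C(1) + C(0) = 1 + 1 + 1 = 3
  C(3) = 1 + C(2) + C(1) = 1 + 3 + 1 = 5
  C(4) = 1 + C(3) + C(2) = 1 + 5 + 3 = 9
  C(5) = 1 + C(4) + C(3) = 1 + 9 + 5 = 15
Total calls = C(5) = 15


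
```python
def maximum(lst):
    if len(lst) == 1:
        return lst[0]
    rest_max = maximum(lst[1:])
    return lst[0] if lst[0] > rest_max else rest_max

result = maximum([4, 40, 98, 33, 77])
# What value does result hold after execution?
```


maximum([4, 40, 98, 33, 77])
= compare 4 with maximum([40, 98, 33, 77])
= compare 40 with maximum([98, 33, 77])
= compare 98 with maximum([33, 77])
= compare 33 with maximum([77])
Base: maximum([77]) = 77
compare 33 with 77: max = 77
compare 98 with 77: max = 98
compare 40 with 98: max = 98
compare 4 with 98: max = 98
= 98


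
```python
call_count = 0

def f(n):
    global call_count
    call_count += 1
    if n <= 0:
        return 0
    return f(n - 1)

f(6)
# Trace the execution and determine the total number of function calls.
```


f(6) calls f(5) calls ... calls f(0)
Total calls: 6 + 1 (for base case) = 7


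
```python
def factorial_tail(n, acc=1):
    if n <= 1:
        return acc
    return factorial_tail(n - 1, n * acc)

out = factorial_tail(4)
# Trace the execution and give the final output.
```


factorial_tail(4, 1)
= factorial_tail(3, 4 * 1) = factorial_tail(3, 4)
= factorial_tail(2, 3 * 4) = factorial_tail(2, 12)
= factorial_tail(1, 2 * 12) = factorial_tail(1, 24)
n <= 1, return acc = 24


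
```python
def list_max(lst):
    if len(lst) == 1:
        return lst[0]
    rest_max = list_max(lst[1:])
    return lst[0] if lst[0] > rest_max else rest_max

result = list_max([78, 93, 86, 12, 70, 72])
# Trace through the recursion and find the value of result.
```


list_max([78, 93, 86, 12, 70, 72])
= compare 78 with list_max([93, 86, 12, 70, 72])
= compare 93 with list_max([86, 12, 70, 72])
= compare 86 with list_max([12, 70, 72])
= compare 12 with list_max([70, 72])
= compare 70 with list_max([72])
Base: list_max([72]) = 72
compare 70 with 72: max = 72
compare 12 with 72: max = 72
compare 86 with 72: max = 86
compare 93 with 86: max = 93
compare 78 with 93: max = 93
= 93


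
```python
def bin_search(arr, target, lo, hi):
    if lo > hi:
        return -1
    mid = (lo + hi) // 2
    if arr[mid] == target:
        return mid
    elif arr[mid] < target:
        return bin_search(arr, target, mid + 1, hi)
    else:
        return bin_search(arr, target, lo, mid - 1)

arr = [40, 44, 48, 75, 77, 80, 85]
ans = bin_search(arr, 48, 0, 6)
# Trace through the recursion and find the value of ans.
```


bin_search(arr, 48, 0, 6)
lo=0, hi=6, mid=3, arr[mid]=75
75 > 48, search left half
lo=0, hi=2, mid=1, arr[mid]=44
44 < 48, search right half
lo=2, hi=2, mid=2, arr[mid]=48
arr[2] == 48, found at index 2
= 2


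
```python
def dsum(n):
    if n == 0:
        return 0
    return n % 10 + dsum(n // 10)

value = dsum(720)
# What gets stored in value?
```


dsum(720)
= 0 + dsum(72)
= 0 + 2 + dsum(7)
= 0 + 2 + 7 + dsum(0)
= 0 + 2 + 7 + 0
= 9


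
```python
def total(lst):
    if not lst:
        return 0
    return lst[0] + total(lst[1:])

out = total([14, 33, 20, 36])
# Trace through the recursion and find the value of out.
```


total([14, 33, 20, 36])
= 14 + total([33, 20, 36])
= 14 + 33 + total([20, 36])
= 14 + 33 + 20 + total([36])
= 14 + 33 + 20 + 36 + total([])
= 14 + 33 + 20 + 36 + 0
= 103


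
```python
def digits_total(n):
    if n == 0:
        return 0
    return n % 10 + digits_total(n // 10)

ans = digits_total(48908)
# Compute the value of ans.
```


digits_total(48908)
= 8 + digits_total(4890)
= 8 + 0 + digits_total(489)
= 8 + 0 + 9 + digits_total(48)
= 8 + 0 + 9 + 8 + digits_total(4)
= 8 + 0 + 9 + 8 + 4 + digits_total(0)
= 8 + 0 + 9 + 8 + 4 + 0
= 29


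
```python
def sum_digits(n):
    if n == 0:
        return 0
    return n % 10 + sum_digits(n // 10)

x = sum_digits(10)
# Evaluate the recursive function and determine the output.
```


sum_digits(10)
= 0 + sum_digits(1)
= 0 + 1 + sum_digits(0)
= 0 + 1 + 0
= 1


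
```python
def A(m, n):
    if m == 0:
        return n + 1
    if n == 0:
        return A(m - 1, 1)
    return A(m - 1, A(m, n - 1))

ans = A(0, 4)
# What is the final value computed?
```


A(0, 4)
m == 0: return 4 + 1 = 5
= 5


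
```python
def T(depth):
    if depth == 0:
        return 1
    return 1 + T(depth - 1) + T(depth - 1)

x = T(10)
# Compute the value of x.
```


T(10)
= 1 + T(9) + T(9)
= 1 + 2 * T(9)
T(k) = 2^(k+1) - 1
T(0) = 1
T(1) = 3
T(2) = 7
T(3) = 15
T(4) = 31
T(10) = 2^11 - 1 = 2047


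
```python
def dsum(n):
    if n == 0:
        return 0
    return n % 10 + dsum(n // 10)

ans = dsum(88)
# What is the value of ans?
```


dsum(88)
= 8 + dsum(8)
= 8 + 8 + dsum(0)
= 8 + 8 + 0
= 16


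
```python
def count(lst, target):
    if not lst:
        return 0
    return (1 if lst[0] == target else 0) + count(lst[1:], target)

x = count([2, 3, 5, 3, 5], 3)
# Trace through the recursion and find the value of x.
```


count([2, 3, 5, 3, 5], 3)
lst[0]=2 != 3: 0 + count([3, 5, 3, 5], 3)
lst[0]=3 == 3: 1 + count([5, 3, 5], 3)
lst[0]=5 != 3: 0 + count([3, 5], 3)
lst[0]=3 == 3: 1 + count([5], 3)
lst[0]=5 != 3: 0 + count([], 3)
= 2


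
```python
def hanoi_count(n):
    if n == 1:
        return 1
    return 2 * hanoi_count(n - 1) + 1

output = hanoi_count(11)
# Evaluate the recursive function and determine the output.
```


hanoi_count(11)
= 2 * hanoi_count(10) + 1
= 2 * (2 * hanoi_count(9) + 1) + 1
= 2 * (2 * (2 * hanoi_count(8) + 1) + 1) + 1
= 2 * (2 * (2 * (2 * hanoi_count(7) + 1) + 1) + 1) + 1
= 2 * (2 * (2 * (2 * (2 * hanoi_count(6) + 1) + 1) + 1) + 1) + 1
= 2 * (2 * (2 * (2 * (2 * (2 * hanoi_count(5) + 1) + 1) + 1) + 1) + 1) + 1
= 2 * (2 * (2 * (2 * (2 * (2 * (2 * hanoi_count(4) + 1) + 1) + 1) + 1) + 1) + 1) + 1
= 2 * (2 * (2 * (2 * (2 * (2 * (2 * (2 * hanoi_count(3) + 1) + 1) + 1) + 1) + 1) + 1) + 1) + 1
= 2 * (2 * (2 * (2 * (2 * (2 * (2 * (2 * (2 * hanoi_count(2) + 1) + 1) + 1) + 1) + 1) + 1) + 1) + 1) + 1
= 2 * (2 * (2 * (2 * (2 * (2 * (2 * (2 * (2 * (2 * hanoi_count(1) + 1) + 1) + 1) + 1) + 1) + 1) + 1) + 1) + 1) + 1
Now compute bottom-up:
hanoi_count(1) = 1
hanoi_count(2) = 2 * 1 + 1 = 3
hanoi_count(3) = 2 * 3 + 1 = 7
hanoi_count(4) = 2 * 7 + 1 = 15
hanoi_count(5) = 2 * 15 + 1 = 31
hanoi_count(6) = 2 * 31 + 1 = 63
hanoi_count(7) = 2 * 63 + 1 = 127
hanoi_count(8) = 2 * 127 + 1 = 255
hanoi_count(9) = 2 * 255 + 1 = 511
hanoi_count(10) = 2 * 511 + 1 = 1023
hanoi_count(11) = 2 * 1023 + 1 = 2047
= 2047


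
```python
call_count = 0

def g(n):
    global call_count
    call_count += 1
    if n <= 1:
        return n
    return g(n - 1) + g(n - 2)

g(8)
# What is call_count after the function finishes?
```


g(8) calls g(7) and g(6); each non-base call branches into two more.
Let C(k) = total number of calls made by g(k), including the call to g(k) itself.
Base cases: C(0) = 1, C(1) = 1
Recurrence: C(k) = 1 + C(k-1) + C(k-2)
  C(2) = 1 + C(1) + C(0) = 1 + 1 + 1 = 3
  C(3) = 1 + C(2) + C(1) = 1 + 3 + 1 = 5
  C(4) = 1 + C(3) + C(2) = 1 + 5 + 3 = 9
  C(5) = 1 + C(4) + C(3) = 1 + 9 + 5 = 15
  C(6) = 1 + C(5) + C(4) = 1 + 15 + 9 = 25
  C(7) = 1 + C(6) + C(5) = 1 + 25 + 15 = 41
  C(8) = 1 + C(7) + C(6) = 1 + 41 + 25 = 67
Total calls = C(8) = 67


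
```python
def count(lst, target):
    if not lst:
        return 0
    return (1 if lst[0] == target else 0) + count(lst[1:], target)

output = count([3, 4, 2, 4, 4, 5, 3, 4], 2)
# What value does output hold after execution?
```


count([3, 4, 2, 4, 4, 5, 3, 4], 2)
lst[0]=3 != 2: 0 + count([4, 2, 4, 4, 5, 3, 4], 2)
lst[0]=4 != 2: 0 + count([2, 4, 4, 5, 3, 4], 2)
lst[0]=2 == 2: 1 + count([4, 4, 5, 3, 4], 2)
lst[0]=4 != 2: 0 + count([4, 5, 3, 4], 2)
lst[0]=4 != 2: 0 + count([5, 3, 4], 2)
lst[0]=5 != 2: 0 + count([3, 4], 2)
lst[0]=3 != 2: 0 + count([4], 2)
lst[0]=4 != 2: 0 + count([], 2)
= 1


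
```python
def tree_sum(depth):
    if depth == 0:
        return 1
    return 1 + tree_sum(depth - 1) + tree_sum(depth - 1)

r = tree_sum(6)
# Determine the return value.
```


tree_sum(6)
= 1 + tree_sum(5) + tree_sum(5)
= 1 + 2 * tree_sum(5)
tree_sum(k) = 2^(k+1) - 1
tree_sum(0) = 1
tree_sum(1) = 3
tree_sum(2) = 7
tree_sum(3) = 15
tree_sum(4) = 31
tree_sum(6) = 2^7 - 1 = 127


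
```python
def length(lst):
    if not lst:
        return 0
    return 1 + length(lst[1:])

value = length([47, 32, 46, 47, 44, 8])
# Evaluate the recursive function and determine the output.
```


length([47, 32, 46, 47, 44, 8])
= 1 + length([32, 46, 47, 44, 8])
= 1 + 1 + length([46, 47, 44, 8])
= 1 + 1 + 1 + length([47, 44, 8])
= 1 + 1 + 1 + 1 + length([44, 8])
= 1 + 1 + 1 + 1 + 1 + length([8])
= 1 + 1 + 1 + 1 + 1 + 1 + length([])
= 1 + 1 + 1 + 1 + 1 + 1 + 0
= 6


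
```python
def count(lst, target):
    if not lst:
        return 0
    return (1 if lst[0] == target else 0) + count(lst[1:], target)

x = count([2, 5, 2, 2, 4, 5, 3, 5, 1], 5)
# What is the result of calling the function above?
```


count([2, 5, 2, 2, 4, 5, 3, 5, 1], 5)
lst[0]=2 != 5: 0 + count([5, 2, 2, 4, 5, 3, 5, 1], 5)
lst[0]=5 == 5: 1 + count([2, 2, 4, 5, 3, 5, 1], 5)
lst[0]=2 != 5: 0 + count([2, 4, 5, 3, 5, 1], 5)
lst[0]=2 != 5: 0 + count([4, 5, 3, 5, 1], 5)
lst[0]=4 != 5: 0 + count([5, 3, 5, 1], 5)
lst[0]=5 == 5: 1 + count([3, 5, 1], 5)
lst[0]=3 != 5: 0 + count([5, 1], 5)
lst[0]=5 == 5: 1 + count([1], 5)
lst[0]=1 != 5: 0 + count([], 5)
= 3


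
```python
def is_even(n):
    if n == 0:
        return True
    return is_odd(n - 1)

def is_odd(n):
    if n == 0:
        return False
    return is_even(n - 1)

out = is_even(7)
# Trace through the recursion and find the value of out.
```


is_even(7)
= is_odd(6)
= is_even(5)
= is_odd(4)
= is_even(3)
= is_odd(2)
= is_even(1)
= is_odd(0)
n == 0: return False
= False


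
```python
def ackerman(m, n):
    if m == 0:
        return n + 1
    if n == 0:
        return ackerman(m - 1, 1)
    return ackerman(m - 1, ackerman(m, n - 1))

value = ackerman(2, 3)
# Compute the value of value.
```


ackerman(2, 3)
= ackerman(1, ackerman(2, 2))
First compute ackerman(2, 2) = 7
= ackerman(1, 7)
= 9


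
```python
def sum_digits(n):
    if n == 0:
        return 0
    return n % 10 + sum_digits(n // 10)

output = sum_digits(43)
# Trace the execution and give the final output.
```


sum_digits(43)
= 3 + sum_digits(4)
= 3 + 4 + sum_digits(0)
= 3 + 4 + 0
= 7


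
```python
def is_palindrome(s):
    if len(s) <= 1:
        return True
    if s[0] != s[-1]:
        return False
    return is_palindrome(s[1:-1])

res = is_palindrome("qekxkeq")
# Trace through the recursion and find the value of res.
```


is_palindrome("qekxkeq")
"qekxkeq": s[0]='q' == s[-1]='q' -> is_palindrome("ekxke")
"ekxke": s[0]='e' == s[-1]='e' -> is_palindrome("kxk")
"kxk": s[0]='k' == s[-1]='k' -> is_palindrome("x")
"x": len <= 1 -> True
= True


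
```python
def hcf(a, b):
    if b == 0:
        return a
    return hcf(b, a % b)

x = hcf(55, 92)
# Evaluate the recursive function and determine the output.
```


hcf(55, 92)
= hcf(92, 55 % 92) = hcf(92, 55)
= hcf(55, 92 % 55) = hcf(55, 37)
= hcf(37, 55 % 37) = hcf(37, 18)
= hcf(18, 37 % 18) = hcf(18, 1)
= hcf(1, 18 % 1) = hcf(1, 0)
b == 0, return a = 1


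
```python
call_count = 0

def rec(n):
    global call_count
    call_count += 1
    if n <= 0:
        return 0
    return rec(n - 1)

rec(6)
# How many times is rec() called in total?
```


rec(6) calls rec(5) calls ... calls rec(0)
Total calls: 6 + 1 (for base case) = 7


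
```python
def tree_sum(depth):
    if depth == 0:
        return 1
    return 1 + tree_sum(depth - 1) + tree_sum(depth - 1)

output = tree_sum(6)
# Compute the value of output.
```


tree_sum(6)
= 1 + tree_sum(5) + tree_sum(5)
= 1 + 2 * tree_sum(5)
tree_sum(k) = 2^(k+1) - 1
tree_sum(0) = 1
tree_sum(1) = 3
tree_sum(2) = 7
tree_sum(3) = 15
tree_sum(4) = 31
tree_sum(6) = 2^7 - 1 = 127


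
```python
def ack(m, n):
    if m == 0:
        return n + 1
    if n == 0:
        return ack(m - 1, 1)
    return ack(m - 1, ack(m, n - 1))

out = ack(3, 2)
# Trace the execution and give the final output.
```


ack(3, 2)
= ack(2, ack(3, 1))
First compute ack(3, 1) = 13
= ack(2, 13)
= 29


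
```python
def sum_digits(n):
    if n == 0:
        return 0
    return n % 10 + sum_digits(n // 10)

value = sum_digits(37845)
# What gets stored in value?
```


sum_digits(37845)
= 5 + sum_digits(3784)
= 5 + 4 + sum_digits(378)
= 5 + 4 + 8 + sum_digits(37)
= 5 + 4 + 8 + 7 + sum_digits(3)
= 5 + 4 + 8 + 7 + 3 + sum_digits(0)
= 5 + 4 + 8 + 7 + 3 + 0
= 27


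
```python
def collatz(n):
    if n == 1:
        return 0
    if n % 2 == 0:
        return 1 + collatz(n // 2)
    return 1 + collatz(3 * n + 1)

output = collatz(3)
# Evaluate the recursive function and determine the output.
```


collatz(3)
3 is odd -> 3*3+1 = 10 -> collatz(10)
10 is even -> collatz(5)
5 is odd -> 3*5+1 = 16 -> collatz(16)
16 is even -> collatz(8)
8 is even -> collatz(4)
4 is even -> collatz(2)
2 is even -> collatz(1)
Reached 1 after 7 steps
= 7


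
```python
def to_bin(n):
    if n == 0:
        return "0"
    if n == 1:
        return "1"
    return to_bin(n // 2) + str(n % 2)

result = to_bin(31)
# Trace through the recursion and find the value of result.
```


to_bin(31)
= to_bin(15) + "1"
= to_bin(7) + "1" + "1"
= to_bin(3) + "1" + "1" + "1"
= to_bin(1) + "1" + "1" + "1" + "1"
= "1" + "1" + "1" + "1" + "1"
= "11111"


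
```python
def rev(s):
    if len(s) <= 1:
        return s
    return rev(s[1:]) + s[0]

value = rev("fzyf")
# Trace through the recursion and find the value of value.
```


rev("fzyf")
= rev("zyf") + "f"
= rev("yf") + "z" + "f"
= rev("f") + "y" + "z" + "f"
= "f" + "y" + "z" + "f"
= "fyzf"


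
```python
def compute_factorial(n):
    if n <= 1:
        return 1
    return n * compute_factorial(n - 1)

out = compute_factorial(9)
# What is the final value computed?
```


compute_factorial(9)
= 9 * compute_factorial(8)
= 9 * 8 * compute_factorial(7)
= 9 * 8 * 7 * compute_factorial(6)
= 9 * 8 * 7 * 6 * compute_factorial(5)
= 9 * 8 * 7 * 6 * 5 * compute_factorial(4)
= 9 * 8 * 7 * 6 * 5 * 4 * compute_factorial(3)
= 9 * 8 * 7 * 6 * 5 * 4 * 3 * compute_factorial(2)
= 9 * 8 * 7 * 6 * 5 * 4 * 3 * 2 * compute_factorial(1)
= 9 * 8 * 7 * 6 * 5 * 4 * 3 * 2 * 1
= 362880


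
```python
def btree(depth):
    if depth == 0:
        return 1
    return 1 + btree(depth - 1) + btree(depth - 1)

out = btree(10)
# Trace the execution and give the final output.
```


btree(10)
= 1 + btree(9) + btree(9)
= 1 + 2 * btree(9)
btree(k) = 2^(k+1) - 1
btree(0) = 1
btree(1) = 3
btree(2) = 7
btree(3) = 15
btree(4) = 31
btree(10) = 2^11 - 1 = 2047


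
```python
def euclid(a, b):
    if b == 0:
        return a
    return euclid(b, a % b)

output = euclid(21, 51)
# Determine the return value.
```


euclid(21, 51)
= euclid(51, 21 % 51) = euclid(51, 21)
= euclid(21, 51 % 21) = euclid(21, 9)
= euclid(9, 21 % 9) = euclid(9, 3)
= euclid(3, 9 % 3) = euclid(3, 0)
b == 0, return a = 3


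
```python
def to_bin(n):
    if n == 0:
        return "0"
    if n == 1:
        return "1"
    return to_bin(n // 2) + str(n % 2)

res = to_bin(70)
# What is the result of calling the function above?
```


to_bin(70)
= to_bin(35) + "0"
= to_bin(17) + "1" + "0"
= to_bin(8) + "1" + "1" + "0"
= to_bin(4) + "0" + "1" + "1" + "0"
= to_bin(2) + "0" + "0" + "1" + "1" + "0"
= to_bin(1) + "0" + "0" + "0" + "1" + "1" + "0"
= "1" + "0" + "0" + "0" + "1" + "1" + "0"
= "1000110"


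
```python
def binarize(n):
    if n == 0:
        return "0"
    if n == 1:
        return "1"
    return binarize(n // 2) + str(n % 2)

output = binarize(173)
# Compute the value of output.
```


binarize(173)
= binarize(86) + "1"
= binarize(43) + "0" + "1"
= binarize(21) + "1" + "0" + "1"
= binarize(10) + "1" + "1" + "0" + "1"
= binarize(5) + "0" + "1" + "1" + "0" + "1"
= binarize(2) + "1" + "0" + "1" + "1" + "0" + "1"
= binarize(1) + "0" + "1" + "0" + "1" + "1" + "0" + "1"
= "1" + "0" + "1" + "0" + "1" + "1" + "0" + "1"
= "10101101"


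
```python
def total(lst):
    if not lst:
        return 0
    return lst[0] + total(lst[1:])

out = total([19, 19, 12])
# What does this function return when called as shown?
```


total([19, 19, 12])
= 19 + total([19, 12])
= 19 + 19 + total([12])
= 19 + 19 + 12 + total([])
= 19 + 19 + 12 + 0
= 50


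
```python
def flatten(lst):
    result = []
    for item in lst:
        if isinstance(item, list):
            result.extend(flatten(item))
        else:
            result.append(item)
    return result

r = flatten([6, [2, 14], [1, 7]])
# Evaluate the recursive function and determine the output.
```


flatten([6, [2, 14], [1, 7]])
Processing each element:
  6 is not a list -> append 6
  [2, 14] is a list -> flatten recursively -> [2, 14]
  [1, 7] is a list -> flatten recursively -> [1, 7]
= [6, 2, 14, 1, 7]


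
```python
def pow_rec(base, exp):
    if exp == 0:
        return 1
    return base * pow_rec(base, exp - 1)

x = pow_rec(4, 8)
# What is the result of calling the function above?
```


pow_rec(4, 8)
= 4 * pow_rec(4, 7)
= 4 * 4 * pow_rec(4, 6)
= 4 * 4 * 4 * pow_rec(4, 5)
= 4 * 4 * 4 * 4 * pow_rec(4, 4)
= 4 * 4 * 4 * 4 * 4 * pow_rec(4, 3)
= 4 * 4 * 4 * 4 * 4 * 4 * pow_rec(4, 2)
= 4 * 4 * 4 * 4 * 4 * 4 * 4 * pow_rec(4, 1)
= 4 * 4 * 4 * 4 * 4 * 4 * 4 * 4 * pow_rec(4, 0)
= 4 * 4 * 4 * 4 * 4 * 4 * 4 * 4 * 1
= 65536


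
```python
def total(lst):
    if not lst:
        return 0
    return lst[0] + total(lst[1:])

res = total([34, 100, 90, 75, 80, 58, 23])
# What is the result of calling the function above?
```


total([34, 100, 90, 75, 80, 58, 23])
= 34 + total([100, 90, 75, 80, 58, 23])
= 34 + 100 + total([90, 75, 80, 58, 23])
= 34 + 100 + 90 + total([75, 80, 58, 23])
= 34 + 100 + 90 + 75 + total([80, 58, 23])
= 34 + 100 + 90 + 75 + 80 + total([58, 23])
= 34 + 100 + 90 + 75 + 80 + 58 + total([23])
= 34 + 100 + 90 + 75 + 80 + 58 + 23 + total([])
= 34 + 100 + 90 + 75 + 80 + 58 + 23 + 0
= 460


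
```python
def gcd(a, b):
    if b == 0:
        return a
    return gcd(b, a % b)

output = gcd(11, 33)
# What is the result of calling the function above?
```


gcd(11, 33)
= gcd(33, 11 % 33) = gcd(33, 11)
= gcd(11, 33 % 11) = gcd(11, 0)
b == 0, return a = 11


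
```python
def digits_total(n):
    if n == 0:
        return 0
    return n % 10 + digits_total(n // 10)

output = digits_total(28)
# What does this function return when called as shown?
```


digits_total(28)
= 8 + digits_total(2)
= 8 + 2 + digits_total(0)
= 8 + 2 + 0
= 10


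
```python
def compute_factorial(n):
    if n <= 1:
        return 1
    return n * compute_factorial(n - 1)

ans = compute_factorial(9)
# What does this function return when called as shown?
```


compute_factorial(9)
= 9 * compute_factorial(8)
= 9 * 8 * compute_factorial(7)
= 9 * 8 * 7 * compute_factorial(6)
= 9 * 8 * 7 * 6 * compute_factorial(5)
= 9 * 8 * 7 * 6 * 5 * compute_factorial(4)
= 9 * 8 * 7 * 6 * 5 * 4 * compute_factorial(3)
= 9 * 8 * 7 * 6 * 5 * 4 * 3 * compute_factorial(2)
= 9 * 8 * 7 * 6 * 5 * 4 * 3 * 2 * compute_factorial(1)
= 9 * 8 * 7 * 6 * 5 * 4 * 3 * 2 * 1
= 362880


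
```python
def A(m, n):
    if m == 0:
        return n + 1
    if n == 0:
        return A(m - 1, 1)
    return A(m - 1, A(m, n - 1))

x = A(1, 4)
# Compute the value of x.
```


A(1, 4)
= A(0, A(1, 3))
First compute A(1, 3) = 5
= A(0, 5)
= 6


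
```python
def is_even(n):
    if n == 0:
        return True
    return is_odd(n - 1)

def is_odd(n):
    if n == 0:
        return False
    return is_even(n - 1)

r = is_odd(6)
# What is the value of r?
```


is_odd(6)
= is_even(5)
= is_odd(4)
= is_even(3)
= is_odd(2)
= is_even(1)
= is_odd(0)
n == 0: return False
= False


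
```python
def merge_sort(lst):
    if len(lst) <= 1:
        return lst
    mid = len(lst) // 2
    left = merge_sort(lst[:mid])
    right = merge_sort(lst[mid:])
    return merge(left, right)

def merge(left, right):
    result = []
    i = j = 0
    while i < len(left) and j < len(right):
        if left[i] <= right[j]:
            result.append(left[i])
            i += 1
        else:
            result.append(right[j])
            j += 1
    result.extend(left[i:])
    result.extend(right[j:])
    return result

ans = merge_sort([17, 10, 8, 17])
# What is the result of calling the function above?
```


merge_sort([17, 10, 8, 17])
Split into [17, 10] and [8, 17]
Left sorted: [10, 17]
Right sorted: [8, 17]
Merge [10, 17] and [8, 17]
= [8, 10, 17, 17]


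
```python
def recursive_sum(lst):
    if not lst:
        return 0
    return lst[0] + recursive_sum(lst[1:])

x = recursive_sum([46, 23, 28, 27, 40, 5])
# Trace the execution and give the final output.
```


recursive_sum([46, 23, 28, 27, 40, 5])
= 46 + recursive_sum([23, 28, 27, 40, 5])
= 46 + 23 + recursive_sum([28, 27, 40, 5])
= 46 + 23 + 28 + recursive_sum([27, 40, 5])
= 46 + 23 + 28 + 27 + recursive_sum([40, 5])
= 46 + 23 + 28 + 27 + 40 + recursive_sum([5])
= 46 + 23 + 28 + 27 + 40 + 5 + recursive_sum([])
= 46 + 23 + 28 + 27 + 40 + 5 + 0
= 169


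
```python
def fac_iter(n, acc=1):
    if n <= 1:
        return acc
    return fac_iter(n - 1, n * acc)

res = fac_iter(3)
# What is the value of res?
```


fac_iter(3, 1)
= fac_iter(2, 3 * 1) = fac_iter(2, 3)
= fac_iter(1, 2 * 3) = fac_iter(1, 6)
n <= 1, return acc = 6


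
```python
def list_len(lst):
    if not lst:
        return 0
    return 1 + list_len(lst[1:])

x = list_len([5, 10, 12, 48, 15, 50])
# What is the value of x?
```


list_len([5, 10, 12, 48, 15, 50])
= 1 + list_len([10, 12, 48, 15, 50])
= 1 + 1 + list_len([12, 48, 15, 50])
= 1 + 1 + 1 + list_len([48, 15, 50])
= 1 + 1 + 1 + 1 + list_len([15, 50])
= 1 + 1 + 1 + 1 + 1 + list_len([50])
= 1 + 1 + 1 + 1 + 1 + 1 + list_len([])
= 1 + 1 + 1 + 1 + 1 + 1 + 0
= 6


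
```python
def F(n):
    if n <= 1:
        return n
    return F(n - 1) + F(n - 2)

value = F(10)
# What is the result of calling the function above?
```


F(10)
= F(9) + F(8)
= (F(8) + F(7)) + F(8)
Computing bottom-up: F(0)=0, F(1)=1, F(2)=1, F(3)=2, F(4)=3, F(5)=5, F(6)=8, F(7)=13, F(8)=21, F(9)=34, F(10)=55
= 55


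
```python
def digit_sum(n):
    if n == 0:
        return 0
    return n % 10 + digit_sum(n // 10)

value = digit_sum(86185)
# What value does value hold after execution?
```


digit_sum(86185)
= 5 + digit_sum(8618)
= 5 + 8 + digit_sum(861)
= 5 + 8 + 1 + digit_sum(86)
= 5 + 8 + 1 + 6 + digit_sum(8)
= 5 + 8 + 1 + 6 + 8 + digit_sum(0)
= 5 + 8 + 1 + 6 + 8 + 0
= 28


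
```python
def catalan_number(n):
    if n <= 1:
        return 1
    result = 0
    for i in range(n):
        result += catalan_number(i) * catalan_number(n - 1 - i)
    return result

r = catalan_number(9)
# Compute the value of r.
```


catalan_number(9)
= sum of catalan_number(i) * catalan_number(9-1-i) for i in 0..8
First compute sub-values bottom-up:
  catalan_number(0) = 1, catalan_number(1) = 1
  catalan_number(2) = 1*1 + 1*1 = 2
  catalan_number(3) = 1*2 + 1*1 + 2*1 = 5
  catalan_number(4) = 1*5 + 1*2 + 2*1 + 5*1 = 14
  catalan_number(5) = 1*14 + 1*5 + 2*2 + 5*1 + 14*1 = 42
  catalan_number(6) = 1*42 + 1*14 + 2*5 + 5*2 + 14*1 + 42*1 = 132
  catalan_number(7) = 1*132 + 1*42 + 2*14 + 5*5 + 14*2 + 42*1 + 132*1 = 429
  catalan_number(8) = 1*429 + 1*132 + 2*42 + 5*14 + 14*5 + 42*2 + 132*1 + 429*1 = 1430
Now catalan_number(9):
  catalan_number(0)*catalan_number(8) = 1*1430 = 1430
  catalan_number(1)*catalan_number(7) = 1*429 = 429
  catalan_number(2)*catalan_number(6) = 2*132 = 264
  catalan_number(3)*catalan_number(5) = 5*42 = 210
  catalan_number(4)*catalan_number(4) = 14*14 = 196
  catalan_number(5)*catalan_number(3) = 42*5 = 210
  catalan_number(6)*catalan_number(2) = 132*2 = 264
  catalan_number(7)*catalan_number(1) = 429*1 = 429
  catalan_number(8)*catalan_number(0) = 1430*1 = 1430
= 1430 + 429 + 264 + 210 + 196 + 210 + 264 + 429 + 1430
= 4862


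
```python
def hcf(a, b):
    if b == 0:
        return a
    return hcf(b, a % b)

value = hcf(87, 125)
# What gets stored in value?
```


hcf(87, 125)
= hcf(125, 87 % 125) = hcf(125, 87)
= hcf(87, 125 % 87) = hcf(87, 38)
= hcf(38, 87 % 38) = hcf(38, 11)
= hcf(11, 38 % 11) = hcf(11, 5)
= hcf(5, 11 % 5) = hcf(5, 1)
= hcf(1, 5 % 1) = hcf(1, 0)
b == 0, return a = 1


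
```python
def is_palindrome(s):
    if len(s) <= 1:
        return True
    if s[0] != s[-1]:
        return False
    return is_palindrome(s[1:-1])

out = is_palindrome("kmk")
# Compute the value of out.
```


is_palindrome("kmk")
"kmk": s[0]='k' == s[-1]='k' -> is_palindrome("m")
"m": len <= 1 -> True
= True


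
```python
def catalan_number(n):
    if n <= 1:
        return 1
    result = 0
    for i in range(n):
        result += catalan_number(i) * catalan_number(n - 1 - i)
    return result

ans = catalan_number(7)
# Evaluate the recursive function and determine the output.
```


catalan_number(7)
= sum of catalan_number(i) * catalan_number(7-1-i) for i in 0..6
First compute sub-values bottom-up:
  catalan_number(0) = 1, catalan_number(1) = 1
  catalan_number(2) = 1*1 + 1*1 = 2
  catalan_number(3) = 1*2 + 1*1 + 2*1 = 5
  catalan_number(4) = 1*5 + 1*2 + 2*1 + 5*1 = 14
  catalan_number(5) = 1*14 + 1*5 + 2*2 + 5*1 + 14*1 = 42
  catalan_number(6) = 1*42 + 1*14 + 2*5 + 5*2 + 14*1 + 42*1 = 132
Now catalan_number(7):
  catalan_number(0)*catalan_number(6) = 1*132 = 132
  catalan_number(1)*catalan_number(5) = 1*42 = 42
  catalan_number(2)*catalan_number(4) = 2*14 = 28
  catalan_number(3)*catalan_number(3) = 5*5 = 25
  catalan_number(4)*catalan_number(2) = 14*2 = 28
  catalan_number(5)*catalan_number(1) = 42*1 = 42
  catalan_number(6)*catalan_number(0) = 132*1 = 132
= 132 + 42 + 28 + 25 + 28 + 42 + 132
= 429


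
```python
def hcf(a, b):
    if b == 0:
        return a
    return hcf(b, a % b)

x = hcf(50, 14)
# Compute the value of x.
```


hcf(50, 14)
= hcf(14, 50 % 14) = hcf(14, 8)
= hcf(8, 14 % 8) = hcf(8, 6)
= hcf(6, 8 % 6) = hcf(6, 2)
= hcf(2, 6 % 2) = hcf(2, 0)
b == 0, return a = 2


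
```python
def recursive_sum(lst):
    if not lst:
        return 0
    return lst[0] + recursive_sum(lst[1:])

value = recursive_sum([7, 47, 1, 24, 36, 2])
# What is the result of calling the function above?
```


recursive_sum([7, 47, 1, 24, 36, 2])
= 7 + recursive_sum([47, 1, 24, 36, 2])
= 7 + 47 + recursive_sum([1, 24, 36, 2])
= 7 + 47 + 1 + recursive_sum([24, 36, 2])
= 7 + 47 + 1 + 24 + recursive_sum([36, 2])
= 7 + 47 + 1 + 24 + 36 + recursive_sum([2])
= 7 + 47 + 1 + 24 + 36 + 2 + recursive_sum([])
= 7 + 47 + 1 + 24 + 36 + 2 + 0
= 117


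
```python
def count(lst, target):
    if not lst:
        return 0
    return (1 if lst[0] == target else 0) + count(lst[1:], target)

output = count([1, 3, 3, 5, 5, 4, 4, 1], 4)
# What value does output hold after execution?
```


count([1, 3, 3, 5, 5, 4, 4, 1], 4)
lst[0]=1 != 4: 0 + count([3, 3, 5, 5, 4, 4, 1], 4)
lst[0]=3 != 4: 0 + count([3, 5, 5, 4, 4, 1], 4)
lst[0]=3 != 4: 0 + count([5, 5, 4, 4, 1], 4)
lst[0]=5 != 4: 0 + count([5, 4, 4, 1], 4)
lst[0]=5 != 4: 0 + count([4, 4, 1], 4)
lst[0]=4 == 4: 1 + count([4, 1], 4)
lst[0]=4 == 4: 1 + count([1], 4)
lst[0]=1 != 4: 0 + count([], 4)
= 2
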